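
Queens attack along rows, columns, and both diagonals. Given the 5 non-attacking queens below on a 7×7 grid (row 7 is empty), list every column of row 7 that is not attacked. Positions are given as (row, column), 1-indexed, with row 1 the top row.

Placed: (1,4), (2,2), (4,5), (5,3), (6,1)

(1,4) attacks row 7 at column 4.
(2,2) attacks row 7 at column 2 and diagonals 7.
(4,5) attacks row 7 at column 5 and diagonals 2.
(5,3) attacks row 7 at column 3 and diagonals 1, 5.
(6,1) attacks row 7 at column 1 and diagonals 2.
Attacked columns: {1, 2, 3, 4, 5, 7}. Safe: {6}.

columns 6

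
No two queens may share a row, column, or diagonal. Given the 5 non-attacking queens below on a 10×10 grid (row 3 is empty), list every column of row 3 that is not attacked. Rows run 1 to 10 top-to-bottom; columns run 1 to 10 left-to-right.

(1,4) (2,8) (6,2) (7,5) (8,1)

columns 3, 10

(1,4) attacks row 3 at column 4 and diagonals 2, 6.
(2,8) attacks row 3 at column 8 and diagonals 7, 9.
(6,2) attacks row 3 at column 2 and diagonals 5.
(7,5) attacks row 3 at column 5 and diagonals 1, 9.
(8,1) attacks row 3 at column 1 and diagonals 6.
Attacked columns: {1, 2, 4, 5, 6, 7, 8, 9}. Safe: {3, 10}.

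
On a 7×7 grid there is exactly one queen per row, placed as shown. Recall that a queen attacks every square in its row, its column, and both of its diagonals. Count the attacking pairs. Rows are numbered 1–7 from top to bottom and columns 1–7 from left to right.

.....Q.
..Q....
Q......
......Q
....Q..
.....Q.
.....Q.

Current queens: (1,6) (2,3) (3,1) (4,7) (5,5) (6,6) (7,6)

4

Same column: (1,6)–(6,6) (column 6); (1,6)–(7,6) (column 6); (6,6)–(7,6) (column 6).
Same diagonal: (5,5)–(6,6) (|5−6| = |5−6| = 1).
Total attacking pairs: 4.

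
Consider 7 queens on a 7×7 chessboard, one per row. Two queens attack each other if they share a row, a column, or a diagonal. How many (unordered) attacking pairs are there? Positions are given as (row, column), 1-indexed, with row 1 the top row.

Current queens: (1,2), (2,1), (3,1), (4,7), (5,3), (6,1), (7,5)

7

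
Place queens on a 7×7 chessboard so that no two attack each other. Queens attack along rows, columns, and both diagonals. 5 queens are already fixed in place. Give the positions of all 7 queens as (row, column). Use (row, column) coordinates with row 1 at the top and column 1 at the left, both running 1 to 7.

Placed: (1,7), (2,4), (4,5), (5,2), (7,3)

Row 3: attacked by (1,7)→{5,7}; (2,4)→{3,4,5}; (4,5)→{4,5,6}; (5,2)→{2,4}; (7,3)→{3,7}. Safe: 1. Place at column 1.
Row 6: attacked by (1,7)→{2,7}; (2,4)→{4}; (3,1)→{1,4}; (4,5)→{3,5,7}; (5,2)→{1,2,3}; (7,3)→{2,3,4}. Safe: 6. Place at column 6.
Columns [7, 4, 1, 5, 2, 6, 3], r−c [-6, -2, 2, -1, 3, 0, 4], r+c [8, 6, 4, 9, 7, 12, 10] are all distinct, so no two queens attack.

(1,7) (2,4) (3,1) (4,5) (5,2) (6,6) (7,3)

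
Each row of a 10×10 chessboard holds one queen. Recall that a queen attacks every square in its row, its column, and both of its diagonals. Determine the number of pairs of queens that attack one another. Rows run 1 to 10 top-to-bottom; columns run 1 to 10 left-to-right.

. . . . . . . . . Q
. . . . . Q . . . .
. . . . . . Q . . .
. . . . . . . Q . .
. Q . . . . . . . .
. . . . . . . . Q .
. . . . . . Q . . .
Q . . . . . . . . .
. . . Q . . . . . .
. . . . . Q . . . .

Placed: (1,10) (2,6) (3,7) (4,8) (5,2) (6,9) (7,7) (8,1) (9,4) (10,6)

Same column: (2,6)–(10,6) (column 6); (3,7)–(7,7) (column 7).
Same diagonal: (2,6)–(3,7) (|2−3| = |6−7| = 1); (2,6)–(4,8) (|2−4| = |6−8| = 2); (3,7)–(4,8) (|3−4| = |7−8| = 1).
Total attacking pairs: 5.

5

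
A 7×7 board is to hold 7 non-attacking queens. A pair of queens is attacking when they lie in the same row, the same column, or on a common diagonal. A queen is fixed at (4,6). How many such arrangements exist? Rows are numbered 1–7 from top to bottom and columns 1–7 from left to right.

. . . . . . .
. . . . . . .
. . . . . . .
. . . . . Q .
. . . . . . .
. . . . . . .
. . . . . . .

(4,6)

6

Branch on row 1: col 1 → 1; col 2 → 0; col 4 → 2; col 5 → 2; col 7 → 1.
Sum: 1 + 0 + 2 + 2 + 1 = 6.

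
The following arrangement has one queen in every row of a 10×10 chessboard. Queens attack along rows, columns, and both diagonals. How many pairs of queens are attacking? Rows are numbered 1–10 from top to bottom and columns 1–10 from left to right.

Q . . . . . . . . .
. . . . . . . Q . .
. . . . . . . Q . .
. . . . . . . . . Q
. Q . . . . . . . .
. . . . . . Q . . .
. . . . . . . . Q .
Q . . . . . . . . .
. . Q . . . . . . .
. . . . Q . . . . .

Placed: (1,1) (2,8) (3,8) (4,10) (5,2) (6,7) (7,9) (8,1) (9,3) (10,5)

Same column: (1,1)–(8,1) (column 1); (2,8)–(3,8) (column 8).
Same diagonal: (2,8)–(4,10) (|2−4| = |8−10| = 2).
Total attacking pairs: 3.

3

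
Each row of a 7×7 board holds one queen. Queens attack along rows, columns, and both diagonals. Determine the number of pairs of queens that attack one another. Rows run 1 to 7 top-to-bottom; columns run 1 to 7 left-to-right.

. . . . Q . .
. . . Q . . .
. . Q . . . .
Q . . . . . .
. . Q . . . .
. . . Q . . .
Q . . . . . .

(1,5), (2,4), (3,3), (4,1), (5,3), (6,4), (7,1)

Same column: (2,4)–(6,4) (column 4); (3,3)–(5,3) (column 3); (4,1)–(7,1) (column 1).
Same diagonal: (1,5)–(2,4) (|1−2| = |5−4| = 1); (1,5)–(3,3) (|1−3| = |5−3| = 2); (2,4)–(3,3) (|2−3| = |4−3| = 1); (5,3)–(6,4) (|5−6| = |3−4| = 1); (5,3)–(7,1) (|5−7| = |3−1| = 2).
Total attacking pairs: 8.

8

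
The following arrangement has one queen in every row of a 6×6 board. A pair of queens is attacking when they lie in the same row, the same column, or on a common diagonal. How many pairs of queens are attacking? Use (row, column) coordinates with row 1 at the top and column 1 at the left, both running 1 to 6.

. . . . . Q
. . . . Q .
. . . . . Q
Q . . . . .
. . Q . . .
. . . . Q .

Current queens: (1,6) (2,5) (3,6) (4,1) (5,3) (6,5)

4

Same column: (1,6)–(3,6) (column 6); (2,5)–(6,5) (column 5).
Same diagonal: (1,6)–(2,5) (|1−2| = |6−5| = 1); (2,5)–(3,6) (|2−3| = |5−6| = 1).
Total attacking pairs: 4.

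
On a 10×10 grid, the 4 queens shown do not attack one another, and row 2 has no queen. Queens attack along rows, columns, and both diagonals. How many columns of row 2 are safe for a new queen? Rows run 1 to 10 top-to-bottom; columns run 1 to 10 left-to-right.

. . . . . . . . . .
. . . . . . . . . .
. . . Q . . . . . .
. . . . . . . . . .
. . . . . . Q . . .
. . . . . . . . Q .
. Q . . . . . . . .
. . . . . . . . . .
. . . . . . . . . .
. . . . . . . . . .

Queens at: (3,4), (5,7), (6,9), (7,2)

3

(3,4) attacks row 2 at column 4 and diagonals 3, 5.
(5,7) attacks row 2 at column 7 and diagonals 4, 10.
(6,9) attacks row 2 at column 9 and diagonals 5.
(7,2) attacks row 2 at column 2 and diagonals 7.
Attacked columns: {2, 3, 4, 5, 7, 9, 10}. Safe: {1, 6, 8}.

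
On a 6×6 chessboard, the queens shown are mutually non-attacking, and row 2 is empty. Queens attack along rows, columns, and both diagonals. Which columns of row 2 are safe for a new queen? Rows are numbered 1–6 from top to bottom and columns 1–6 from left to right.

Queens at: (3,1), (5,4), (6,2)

(3,1) attacks row 2 at column 1 and diagonals 2.
(5,4) attacks row 2 at column 4 and diagonals 1.
(6,2) attacks row 2 at column 2 and diagonals 6.
Attacked columns: {1, 2, 4, 6}. Safe: {3, 5}.

columns 3, 5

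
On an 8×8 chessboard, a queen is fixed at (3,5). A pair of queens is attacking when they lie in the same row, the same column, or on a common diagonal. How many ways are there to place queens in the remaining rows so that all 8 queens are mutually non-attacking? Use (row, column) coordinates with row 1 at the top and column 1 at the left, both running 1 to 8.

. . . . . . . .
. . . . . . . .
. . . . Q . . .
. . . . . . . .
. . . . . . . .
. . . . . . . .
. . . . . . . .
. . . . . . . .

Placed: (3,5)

12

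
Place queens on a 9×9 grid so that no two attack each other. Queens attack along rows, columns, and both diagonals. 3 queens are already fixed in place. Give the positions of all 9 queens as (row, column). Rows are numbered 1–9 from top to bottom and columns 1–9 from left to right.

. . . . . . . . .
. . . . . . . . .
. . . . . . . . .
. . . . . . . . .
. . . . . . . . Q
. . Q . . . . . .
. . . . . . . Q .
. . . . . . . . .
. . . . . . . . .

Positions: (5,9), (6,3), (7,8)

(1,1) (2,5) (3,2) (4,6) (5,9) (6,3) (7,8) (8,4) (9,7)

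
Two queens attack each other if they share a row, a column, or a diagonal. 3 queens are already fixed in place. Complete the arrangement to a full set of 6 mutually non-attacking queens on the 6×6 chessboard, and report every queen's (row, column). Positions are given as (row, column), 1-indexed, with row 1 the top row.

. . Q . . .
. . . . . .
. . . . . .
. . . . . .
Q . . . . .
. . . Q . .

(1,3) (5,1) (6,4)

Row 2: attacked by (1,3)→{2,3,4}; (5,1)→{1,4}; (6,4)→{4}. Safe: 5, 6. Place at column 6.
Row 3: attacked by (1,3)→{1,3,5}; (2,6)→{5,6}; (5,1)→{1,3}; (6,4)→{1,4}. Safe: 2. Place at column 2.
Row 4: attacked by (1,3)→{3,6}; (2,6)→{4,6}; (3,2)→{1,2,3}; (5,1)→{1,2}; (6,4)→{2,4,6}. Safe: 5. Place at column 5.
Columns [3, 6, 2, 5, 1, 4], r−c [-2, -4, 1, -1, 4, 2], r+c [4, 8, 5, 9, 6, 10] are all distinct, so no two queens attack.

(1,3) (2,6) (3,2) (4,5) (5,1) (6,4)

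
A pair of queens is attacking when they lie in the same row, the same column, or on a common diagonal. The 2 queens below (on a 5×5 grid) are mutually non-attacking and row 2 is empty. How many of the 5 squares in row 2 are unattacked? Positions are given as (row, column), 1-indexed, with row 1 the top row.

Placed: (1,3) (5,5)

(1,3) attacks row 2 at column 3 and diagonals 2, 4.
(5,5) attacks row 2 at column 5 and diagonals 2.
Attacked columns: {2, 3, 4, 5}. Safe: {1}.

1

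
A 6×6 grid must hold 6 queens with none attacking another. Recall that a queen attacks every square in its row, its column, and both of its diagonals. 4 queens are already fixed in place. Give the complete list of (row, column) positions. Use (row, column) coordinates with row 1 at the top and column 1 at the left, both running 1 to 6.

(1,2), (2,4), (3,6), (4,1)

(1,2) (2,4) (3,6) (4,1) (5,3) (6,5)

Row 5: attacked by (1,2)→{2,6}; (2,4)→{1,4}; (3,6)→{4,6}; (4,1)→{1,2}. Safe: 3, 5. Place at column 3.
Row 6: attacked by (1,2)→{2}; (2,4)→{4}; (3,6)→{3,6}; (4,1)→{1,3}; (5,3)→{2,3,4}. Safe: 5. Place at column 5.
Columns [2, 4, 6, 1, 3, 5], r−c [-1, -2, -3, 3, 2, 1], r+c [3, 6, 9, 5, 8, 11] are all distinct, so no two queens attack.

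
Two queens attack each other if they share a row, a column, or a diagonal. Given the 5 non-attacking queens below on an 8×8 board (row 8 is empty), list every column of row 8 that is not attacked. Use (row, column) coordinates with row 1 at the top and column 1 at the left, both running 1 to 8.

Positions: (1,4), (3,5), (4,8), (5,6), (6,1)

columns 2, 7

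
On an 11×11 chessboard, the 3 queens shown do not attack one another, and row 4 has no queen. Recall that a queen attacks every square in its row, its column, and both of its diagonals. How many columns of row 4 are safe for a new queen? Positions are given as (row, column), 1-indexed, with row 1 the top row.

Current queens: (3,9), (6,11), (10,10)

6

(3,9) attacks row 4 at column 9 and diagonals 8, 10.
(6,11) attacks row 4 at column 11 and diagonals 9.
(10,10) attacks row 4 at column 10 and diagonals 4.
Attacked columns: {4, 8, 9, 10, 11}. Safe: {1, 2, 3, 5, 6, 7}.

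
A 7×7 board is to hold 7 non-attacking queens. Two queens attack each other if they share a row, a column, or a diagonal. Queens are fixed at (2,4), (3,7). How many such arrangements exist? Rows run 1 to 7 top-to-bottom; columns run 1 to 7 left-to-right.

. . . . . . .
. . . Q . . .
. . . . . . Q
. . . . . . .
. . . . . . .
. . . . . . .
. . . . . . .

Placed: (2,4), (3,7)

2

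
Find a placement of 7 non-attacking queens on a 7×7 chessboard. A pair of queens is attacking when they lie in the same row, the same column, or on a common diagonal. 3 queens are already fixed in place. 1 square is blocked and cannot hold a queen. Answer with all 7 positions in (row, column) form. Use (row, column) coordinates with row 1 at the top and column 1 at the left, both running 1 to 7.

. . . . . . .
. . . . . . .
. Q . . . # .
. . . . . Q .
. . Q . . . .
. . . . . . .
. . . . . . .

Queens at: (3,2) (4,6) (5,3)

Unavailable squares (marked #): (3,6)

(1,5) (2,7) (3,2) (4,6) (5,3) (6,1) (7,4)

Row 1: attacked by (3,2)→{2,4}; (4,6)→{3,6}; (5,3)→{3,7}. Safe: 1, 5. Place at column 5.
Row 2: attacked by (1,5)→{4,5,6}; (3,2)→{1,2,3}; (4,6)→{4,6}; (5,3)→{3,6}. Safe: 7. Place at column 7.
Row 6: attacked by (1,5)→{5}; (2,7)→{3,7}; (3,2)→{2,5}; (4,6)→{4,6}; (5,3)→{2,3,4}. Safe: 1. Place at column 1.
Row 7: attacked by (1,5)→{5}; (2,7)→{2,7}; (3,2)→{2,6}; (4,6)→{3,6}; (5,3)→{1,3,5}; (6,1)→{1,2}. Safe: 4. Place at column 4.
Columns [5, 7, 2, 6, 3, 1, 4], r−c [-4, -5, 1, -2, 2, 5, 3], r+c [6, 9, 5, 10, 8, 7, 11] are all distinct, so no two queens attack.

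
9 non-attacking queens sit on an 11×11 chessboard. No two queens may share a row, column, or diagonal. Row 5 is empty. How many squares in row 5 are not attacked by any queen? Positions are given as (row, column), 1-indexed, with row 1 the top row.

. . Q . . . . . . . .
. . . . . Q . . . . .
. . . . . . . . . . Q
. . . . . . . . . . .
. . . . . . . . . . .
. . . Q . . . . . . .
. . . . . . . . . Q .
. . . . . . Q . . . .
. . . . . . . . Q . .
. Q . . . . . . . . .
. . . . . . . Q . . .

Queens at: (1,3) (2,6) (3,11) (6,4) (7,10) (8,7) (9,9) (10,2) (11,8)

1

(1,3) attacks row 5 at column 3 and diagonals 7.
(2,6) attacks row 5 at column 6 and diagonals 3, 9.
(3,11) attacks row 5 at column 11 and diagonals 9.
(6,4) attacks row 5 at column 4 and diagonals 3, 5.
(7,10) attacks row 5 at column 10 and diagonals 8.
(8,7) attacks row 5 at column 7 and diagonals 4, 10.
(9,9) attacks row 5 at column 9 and diagonals 5.
(10,2) attacks row 5 at column 2 and diagonals 7.
(11,8) attacks row 5 at column 8 and diagonals 2.
Attacked columns: {2, 3, 4, 5, 6, 7, 8, 9, 10, 11}. Safe: {1}.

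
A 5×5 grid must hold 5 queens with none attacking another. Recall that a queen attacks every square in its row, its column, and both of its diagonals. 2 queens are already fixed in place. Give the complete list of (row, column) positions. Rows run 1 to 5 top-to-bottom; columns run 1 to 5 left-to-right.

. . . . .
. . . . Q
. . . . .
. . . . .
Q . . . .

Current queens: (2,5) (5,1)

(1,3) (2,5) (3,2) (4,4) (5,1)

Row 1: attacked by (2,5)→{4,5}; (5,1)→{1,5}. Safe: 2, 3. Place at column 3.
Row 3: attacked by (1,3)→{1,3,5}; (2,5)→{4,5}; (5,1)→{1,3}. Safe: 2. Place at column 2.
Row 4: attacked by (1,3)→{3}; (2,5)→{3,5}; (3,2)→{1,2,3}; (5,1)→{1,2}. Safe: 4. Place at column 4.
Columns [3, 5, 2, 4, 1], r−c [-2, -3, 1, 0, 4], r+c [4, 7, 5, 8, 6] are all distinct, so no two queens attack.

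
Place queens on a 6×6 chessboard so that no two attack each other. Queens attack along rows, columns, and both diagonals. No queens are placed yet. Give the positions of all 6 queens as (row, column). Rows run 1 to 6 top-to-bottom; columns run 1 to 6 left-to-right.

(1,2) (2,4) (3,6) (4,1) (5,3) (6,5)

Row 1: Safe: 1, 2, 3, 4, 5, 6. Place at column 2.
Row 2: attacked by (1,2)→{1,2,3}. Safe: 4, 5, 6. Place at column 4.
Row 3: attacked by (1,2)→{2,4}; (2,4)→{3,4,5}. Safe: 1, 6. Place at column 6.
Row 4: attacked by (1,2)→{2,5}; (2,4)→{2,4,6}; (3,6)→{5,6}. Safe: 1, 3. Place at column 1.
Row 5: attacked by (1,2)→{2,6}; (2,4)→{1,4}; (3,6)→{4,6}; (4,1)→{1,2}. Safe: 3, 5. Place at column 3.
Row 6: attacked by (1,2)→{2}; (2,4)→{4}; (3,6)→{3,6}; (4,1)→{1,3}; (5,3)→{2,3,4}. Safe: 5. Place at column 5.
Columns [2, 4, 6, 1, 3, 5], r−c [-1, -2, -3, 3, 2, 1], r+c [3, 6, 9, 5, 8, 11] are all distinct, so no two queens attack.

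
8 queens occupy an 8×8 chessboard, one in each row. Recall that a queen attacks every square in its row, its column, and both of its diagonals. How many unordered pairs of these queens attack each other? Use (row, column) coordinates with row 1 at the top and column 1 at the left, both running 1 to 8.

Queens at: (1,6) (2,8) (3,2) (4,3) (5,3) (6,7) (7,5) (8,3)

6

Same column: (4,3)–(5,3) (column 3); (4,3)–(8,3) (column 3); (5,3)–(8,3) (column 3).
Same diagonal: (1,6)–(4,3) (|1−4| = |6−3| = 3); (3,2)–(4,3) (|3−4| = |2−3| = 1); (5,3)–(7,5) (|5−7| = |3−5| = 2).
Total attacking pairs: 6.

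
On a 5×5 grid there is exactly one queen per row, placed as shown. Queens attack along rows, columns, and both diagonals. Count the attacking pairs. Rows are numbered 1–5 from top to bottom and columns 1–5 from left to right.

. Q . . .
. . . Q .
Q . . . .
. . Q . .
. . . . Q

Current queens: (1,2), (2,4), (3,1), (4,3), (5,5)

All columns are distinct and no two queens satisfy |Δrow| = |Δcol|, so no pair attacks.

0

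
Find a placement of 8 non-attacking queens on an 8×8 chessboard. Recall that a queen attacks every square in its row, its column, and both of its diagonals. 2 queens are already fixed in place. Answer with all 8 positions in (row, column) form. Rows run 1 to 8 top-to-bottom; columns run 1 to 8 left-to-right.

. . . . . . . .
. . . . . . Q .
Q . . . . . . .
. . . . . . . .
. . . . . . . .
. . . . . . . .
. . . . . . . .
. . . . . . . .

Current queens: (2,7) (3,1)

Row 1: attacked by (2,7)→{6,7,8}; (3,1)→{1,3}. Safe: 2, 4, 5. Place at column 4.
Row 4: attacked by (1,4)→{1,4,7}; (2,7)→{5,7}; (3,1)→{1,2}. Safe: 3, 6, 8. Place at column 8.
Row 5: attacked by (1,4)→{4,8}; (2,7)→{4,7}; (3,1)→{1,3}; (4,8)→{7,8}. Safe: 2, 5, 6. Place at column 5.
Row 6: attacked by (1,4)→{4}; (2,7)→{3,7}; (3,1)→{1,4}; (4,8)→{6,8}; (5,5)→{4,5,6}. Safe: 2. Place at column 2.
Row 7: attacked by (1,4)→{4}; (2,7)→{2,7}; (3,1)→{1,5}; (4,8)→{5,8}; (5,5)→{3,5,7}; (6,2)→{1,2,3}. Safe: 6. Place at column 6.
Row 8: attacked by (1,4)→{4}; (2,7)→{1,7}; (3,1)→{1,6}; (4,8)→{4,8}; (5,5)→{2,5,8}; (6,2)→{2,4}; (7,6)→{5,6,7}. Safe: 3. Place at column 3.
Columns [4, 7, 1, 8, 5, 2, 6, 3], r−c [-3, -5, 2, -4, 0, 4, 1, 5], r+c [5, 9, 4, 12, 10, 8, 13, 11] are all distinct, so no two queens attack.

(1,4) (2,7) (3,1) (4,8) (5,5) (6,2) (7,6) (8,3)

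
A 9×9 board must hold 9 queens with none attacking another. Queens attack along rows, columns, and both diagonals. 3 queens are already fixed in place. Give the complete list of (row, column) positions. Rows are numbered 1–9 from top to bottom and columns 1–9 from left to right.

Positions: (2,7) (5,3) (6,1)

(1,5) (2,7) (3,2) (4,6) (5,3) (6,1) (7,8) (8,4) (9,9)

Row 1: attacked by (2,7)→{6,7,8}; (5,3)→{3,7}; (6,1)→{1,6}. Safe: 2, 4, 5, 9. Place at column 5.
Row 3: attacked by (1,5)→{3,5,7}; (2,7)→{6,7,8}; (5,3)→{1,3,5}; (6,1)→{1,4}. Safe: 2, 9. Place at column 2.
Row 4: attacked by (1,5)→{2,5,8}; (2,7)→{5,7,9}; (3,2)→{1,2,3}; (5,3)→{2,3,4}; (6,1)→{1,3}. Safe: 6. Place at column 6.
Row 7: attacked by (1,5)→{5}; (2,7)→{2,7}; (3,2)→{2,6}; (4,6)→{3,6,9}; (5,3)→{1,3,5}; (6,1)→{1,2}. Safe: 4, 8. Place at column 8.
Row 8: attacked by (1,5)→{5}; (2,7)→{1,7}; (3,2)→{2,7}; (4,6)→{2,6}; (5,3)→{3,6}; (6,1)→{1,3}; (7,8)→{7,8,9}. Safe: 4. Place at column 4.
Row 9: attacked by (1,5)→{5}; (2,7)→{7}; (3,2)→{2,8}; (4,6)→{1,6}; (5,3)→{3,7}; (6,1)→{1,4}; (7,8)→{6,8}; (8,4)→{3,4,5}. Safe: 9. Place at column 9.
Columns [5, 7, 2, 6, 3, 1, 8, 4, 9], r−c [-4, -5, 1, -2, 2, 5, -1, 4, 0], r+c [6, 9, 5, 10, 8, 7, 15, 12, 18] are all distinct, so no two queens attack.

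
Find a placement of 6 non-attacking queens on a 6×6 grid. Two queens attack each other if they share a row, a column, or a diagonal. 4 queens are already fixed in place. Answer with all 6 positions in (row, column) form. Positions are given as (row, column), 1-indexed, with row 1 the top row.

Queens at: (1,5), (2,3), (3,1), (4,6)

(1,5) (2,3) (3,1) (4,6) (5,4) (6,2)

Row 5: attacked by (1,5)→{1,5}; (2,3)→{3,6}; (3,1)→{1,3}; (4,6)→{5,6}. Safe: 2, 4. Place at column 4.
Row 6: attacked by (1,5)→{5}; (2,3)→{3}; (3,1)→{1,4}; (4,6)→{4,6}; (5,4)→{3,4,5}. Safe: 2. Place at column 2.
Columns [5, 3, 1, 6, 4, 2], r−c [-4, -1, 2, -2, 1, 4], r+c [6, 5, 4, 10, 9, 8] are all distinct, so no two queens attack.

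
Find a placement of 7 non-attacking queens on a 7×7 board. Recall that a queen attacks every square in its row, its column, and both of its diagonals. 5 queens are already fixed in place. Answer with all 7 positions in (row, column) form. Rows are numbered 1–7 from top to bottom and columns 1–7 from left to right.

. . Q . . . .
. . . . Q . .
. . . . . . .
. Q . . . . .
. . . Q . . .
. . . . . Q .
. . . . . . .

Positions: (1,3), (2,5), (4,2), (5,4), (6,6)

Row 3: attacked by (1,3)→{1,3,5}; (2,5)→{4,5,6}; (4,2)→{1,2,3}; (5,4)→{2,4,6}; (6,6)→{3,6}. Safe: 7. Place at column 7.
Row 7: attacked by (1,3)→{3}; (2,5)→{5}; (3,7)→{3,7}; (4,2)→{2,5}; (5,4)→{2,4,6}; (6,6)→{5,6,7}. Safe: 1. Place at column 1.
Columns [3, 5, 7, 2, 4, 6, 1], r−c [-2, -3, -4, 2, 1, 0, 6], r+c [4, 7, 10, 6, 9, 12, 8] are all distinct, so no two queens attack.

(1,3) (2,5) (3,7) (4,2) (5,4) (6,6) (7,1)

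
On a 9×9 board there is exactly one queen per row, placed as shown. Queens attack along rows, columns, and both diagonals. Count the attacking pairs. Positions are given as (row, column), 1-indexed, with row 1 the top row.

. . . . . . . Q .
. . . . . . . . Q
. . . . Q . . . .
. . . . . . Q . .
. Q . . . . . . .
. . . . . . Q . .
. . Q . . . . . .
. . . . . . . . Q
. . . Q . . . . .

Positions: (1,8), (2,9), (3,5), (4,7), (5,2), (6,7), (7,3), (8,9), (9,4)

6

Same column: (2,9)–(8,9) (column 9); (4,7)–(6,7) (column 7).
Same diagonal: (1,8)–(2,9) (|1−2| = |8−9| = 1); (2,9)–(4,7) (|2−4| = |9−7| = 2); (6,7)–(8,9) (|6−8| = |7−9| = 2); (6,7)–(9,4) (|6−9| = |7−4| = 3).
Total attacking pairs: 6.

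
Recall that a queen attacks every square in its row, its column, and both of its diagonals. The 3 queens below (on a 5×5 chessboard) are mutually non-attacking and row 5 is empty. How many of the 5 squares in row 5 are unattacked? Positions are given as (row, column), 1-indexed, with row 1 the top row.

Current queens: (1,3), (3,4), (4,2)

1

(1,3) attacks row 5 at column 3.
(3,4) attacks row 5 at column 4 and diagonals 2.
(4,2) attacks row 5 at column 2 and diagonals 1, 3.
Attacked columns: {1, 2, 3, 4}. Safe: {5}.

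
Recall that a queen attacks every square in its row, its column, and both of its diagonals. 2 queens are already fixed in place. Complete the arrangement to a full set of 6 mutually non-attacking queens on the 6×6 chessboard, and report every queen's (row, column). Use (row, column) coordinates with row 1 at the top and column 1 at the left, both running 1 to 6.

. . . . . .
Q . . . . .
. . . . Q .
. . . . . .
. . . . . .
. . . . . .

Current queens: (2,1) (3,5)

Row 1: attacked by (2,1)→{1,2}; (3,5)→{3,5}. Safe: 4, 6. Place at column 4.
Row 4: attacked by (1,4)→{1,4}; (2,1)→{1,3}; (3,5)→{4,5,6}. Safe: 2. Place at column 2.
Row 5: attacked by (1,4)→{4}; (2,1)→{1,4}; (3,5)→{3,5}; (4,2)→{1,2,3}. Safe: 6. Place at column 6.
Row 6: attacked by (1,4)→{4}; (2,1)→{1,5}; (3,5)→{2,5}; (4,2)→{2,4}; (5,6)→{5,6}. Safe: 3. Place at column 3.
Columns [4, 1, 5, 2, 6, 3], r−c [-3, 1, -2, 2, -1, 3], r+c [5, 3, 8, 6, 11, 9] are all distinct, so no two queens attack.

(1,4) (2,1) (3,5) (4,2) (5,6) (6,3)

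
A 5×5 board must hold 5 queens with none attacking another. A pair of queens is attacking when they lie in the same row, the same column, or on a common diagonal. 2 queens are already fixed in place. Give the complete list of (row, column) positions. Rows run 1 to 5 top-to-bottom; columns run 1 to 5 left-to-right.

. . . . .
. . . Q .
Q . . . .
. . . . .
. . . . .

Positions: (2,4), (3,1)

Row 1: attacked by (2,4)→{3,4,5}; (3,1)→{1,3}. Safe: 2. Place at column 2.
Row 4: attacked by (1,2)→{2,5}; (2,4)→{2,4}; (3,1)→{1,2}. Safe: 3. Place at column 3.
Row 5: attacked by (1,2)→{2}; (2,4)→{1,4}; (3,1)→{1,3}; (4,3)→{2,3,4}. Safe: 5. Place at column 5.
Columns [2, 4, 1, 3, 5], r−c [-1, -2, 2, 1, 0], r+c [3, 6, 4, 7, 10] are all distinct, so no two queens attack.

(1,2) (2,4) (3,1) (4,3) (5,5)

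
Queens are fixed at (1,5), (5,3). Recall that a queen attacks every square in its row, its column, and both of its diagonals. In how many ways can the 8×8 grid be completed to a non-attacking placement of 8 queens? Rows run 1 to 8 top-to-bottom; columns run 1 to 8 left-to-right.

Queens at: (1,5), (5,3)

Branch on row 2: col 1 → 1; col 2 → 1; col 7 → 3; col 8 → 1.
Sum: 1 + 1 + 3 + 1 = 6.

6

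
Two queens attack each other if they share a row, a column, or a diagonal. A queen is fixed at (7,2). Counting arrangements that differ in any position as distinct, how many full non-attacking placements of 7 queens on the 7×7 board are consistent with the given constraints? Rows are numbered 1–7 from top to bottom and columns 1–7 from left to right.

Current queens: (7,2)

Branch on row 1: col 1 → 0; col 3 → 0; col 4 → 1; col 5 → 1; col 6 → 4; col 7 → 1.
Sum: 0 + 0 + 1 + 1 + 4 + 1 = 7.

7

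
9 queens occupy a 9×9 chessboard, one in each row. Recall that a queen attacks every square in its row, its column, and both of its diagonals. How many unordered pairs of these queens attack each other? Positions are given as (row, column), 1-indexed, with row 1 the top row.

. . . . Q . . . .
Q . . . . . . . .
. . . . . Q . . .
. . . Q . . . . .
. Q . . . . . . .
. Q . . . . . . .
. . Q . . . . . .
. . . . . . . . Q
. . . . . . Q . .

Same column: (5,2)–(6,2) (column 2).
Same diagonal: (4,4)–(6,2) (|4−6| = |4−2| = 2); (6,2)–(7,3) (|6−7| = |2−3| = 1).
Total attacking pairs: 3.

3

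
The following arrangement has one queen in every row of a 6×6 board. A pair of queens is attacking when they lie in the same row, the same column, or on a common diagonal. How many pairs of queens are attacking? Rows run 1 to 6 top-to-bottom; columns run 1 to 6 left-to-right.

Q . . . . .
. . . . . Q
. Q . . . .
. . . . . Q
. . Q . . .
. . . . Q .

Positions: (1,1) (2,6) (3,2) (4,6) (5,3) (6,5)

Same column: (2,6)–(4,6) (column 6).
Same diagonal: (2,6)–(5,3) (|2−5| = |6−3| = 3); (3,2)–(6,5) (|3−6| = |2−5| = 3).
Total attacking pairs: 3.

3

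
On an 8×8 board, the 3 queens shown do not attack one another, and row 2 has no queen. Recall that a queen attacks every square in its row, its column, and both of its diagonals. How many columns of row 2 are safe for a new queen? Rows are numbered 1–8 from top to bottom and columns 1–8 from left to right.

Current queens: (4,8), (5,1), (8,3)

3

(4,8) attacks row 2 at column 8 and diagonals 6.
(5,1) attacks row 2 at column 1 and diagonals 4.
(8,3) attacks row 2 at column 3.
Attacked columns: {1, 3, 4, 6, 8}. Safe: {2, 5, 7}.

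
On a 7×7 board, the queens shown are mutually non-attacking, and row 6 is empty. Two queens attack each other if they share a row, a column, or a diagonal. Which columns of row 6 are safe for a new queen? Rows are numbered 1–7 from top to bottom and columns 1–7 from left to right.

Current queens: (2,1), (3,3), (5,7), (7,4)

columns 2

(2,1) attacks row 6 at column 1 and diagonals 5.
(3,3) attacks row 6 at column 3 and diagonals 6.
(5,7) attacks row 6 at column 7 and diagonals 6.
(7,4) attacks row 6 at column 4 and diagonals 3, 5.
Attacked columns: {1, 3, 4, 5, 6, 7}. Safe: {2}.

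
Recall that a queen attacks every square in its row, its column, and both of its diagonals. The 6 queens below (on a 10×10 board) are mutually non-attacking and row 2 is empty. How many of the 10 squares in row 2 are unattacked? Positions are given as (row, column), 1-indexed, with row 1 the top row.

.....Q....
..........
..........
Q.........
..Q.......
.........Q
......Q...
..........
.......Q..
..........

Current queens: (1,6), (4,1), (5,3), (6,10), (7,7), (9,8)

(1,6) attacks row 2 at column 6 and diagonals 5, 7.
(4,1) attacks row 2 at column 1 and diagonals 3.
(5,3) attacks row 2 at column 3 and diagonals 6.
(6,10) attacks row 2 at column 10 and diagonals 6.
(7,7) attacks row 2 at column 7 and diagonals 2.
(9,8) attacks row 2 at column 8 and diagonals 1.
Attacked columns: {1, 2, 3, 5, 6, 7, 8, 10}. Safe: {4, 9}.

2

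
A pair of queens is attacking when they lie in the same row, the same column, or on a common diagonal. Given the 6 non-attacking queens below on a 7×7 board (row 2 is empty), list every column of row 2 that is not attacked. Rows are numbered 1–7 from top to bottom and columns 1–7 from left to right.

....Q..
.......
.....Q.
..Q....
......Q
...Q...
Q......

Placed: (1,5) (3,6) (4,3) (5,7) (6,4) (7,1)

(1,5) attacks row 2 at column 5 and diagonals 4, 6.
(3,6) attacks row 2 at column 6 and diagonals 5, 7.
(4,3) attacks row 2 at column 3 and diagonals 1, 5.
(5,7) attacks row 2 at column 7 and diagonals 4.
(6,4) attacks row 2 at column 4.
(7,1) attacks row 2 at column 1 and diagonals 6.
Attacked columns: {1, 3, 4, 5, 6, 7}. Safe: {2}.

columns 2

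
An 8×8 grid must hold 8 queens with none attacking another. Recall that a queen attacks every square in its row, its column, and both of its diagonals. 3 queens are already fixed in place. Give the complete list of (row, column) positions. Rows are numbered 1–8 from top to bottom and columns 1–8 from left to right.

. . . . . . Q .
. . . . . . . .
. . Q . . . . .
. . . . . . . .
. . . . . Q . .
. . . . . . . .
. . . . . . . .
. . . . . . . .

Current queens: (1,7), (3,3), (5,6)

Row 2: attacked by (1,7)→{6,7,8}; (3,3)→{2,3,4}; (5,6)→{3,6}. Safe: 1, 5. Place at column 5.
Row 4: attacked by (1,7)→{4,7}; (2,5)→{3,5,7}; (3,3)→{2,3,4}; (5,6)→{5,6,7}. Safe: 1, 8. Place at column 1.
Row 6: attacked by (1,7)→{2,7}; (2,5)→{1,5}; (3,3)→{3,6}; (4,1)→{1,3}; (5,6)→{5,6,7}. Safe: 4, 8. Place at column 8.
Row 7: attacked by (1,7)→{1,7}; (2,5)→{5}; (3,3)→{3,7}; (4,1)→{1,4}; (5,6)→{4,6,8}; (6,8)→{7,8}. Safe: 2. Place at column 2.
Row 8: attacked by (1,7)→{7}; (2,5)→{5}; (3,3)→{3,8}; (4,1)→{1,5}; (5,6)→{3,6}; (6,8)→{6,8}; (7,2)→{1,2,3}. Safe: 4. Place at column 4.
Columns [7, 5, 3, 1, 6, 8, 2, 4], r−c [-6, -3, 0, 3, -1, -2, 5, 4], r+c [8, 7, 6, 5, 11, 14, 9, 12] are all distinct, so no two queens attack.

(1,7) (2,5) (3,3) (4,1) (5,6) (6,8) (7,2) (8,4)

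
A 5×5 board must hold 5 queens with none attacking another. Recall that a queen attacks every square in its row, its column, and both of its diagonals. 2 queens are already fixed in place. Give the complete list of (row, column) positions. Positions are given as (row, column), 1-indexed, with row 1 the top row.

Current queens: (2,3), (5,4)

Row 1: attacked by (2,3)→{2,3,4}; (5,4)→{4}. Safe: 1, 5. Place at column 1.
Row 3: attacked by (1,1)→{1,3}; (2,3)→{2,3,4}; (5,4)→{2,4}. Safe: 5. Place at column 5.
Row 4: attacked by (1,1)→{1,4}; (2,3)→{1,3,5}; (3,5)→{4,5}; (5,4)→{3,4,5}. Safe: 2. Place at column 2.
Columns [1, 3, 5, 2, 4], r−c [0, -1, -2, 2, 1], r+c [2, 5, 8, 6, 9] are all distinct, so no two queens attack.

(1,1) (2,3) (3,5) (4,2) (5,4)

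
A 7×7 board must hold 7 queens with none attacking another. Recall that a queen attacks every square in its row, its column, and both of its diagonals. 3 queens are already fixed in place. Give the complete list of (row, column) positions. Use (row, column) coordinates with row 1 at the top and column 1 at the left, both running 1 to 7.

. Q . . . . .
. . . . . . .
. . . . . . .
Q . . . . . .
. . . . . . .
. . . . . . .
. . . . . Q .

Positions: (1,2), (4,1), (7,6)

(1,2) (2,5) (3,3) (4,1) (5,7) (6,4) (7,6)

Row 2: attacked by (1,2)→{1,2,3}; (4,1)→{1,3}; (7,6)→{1,6}. Safe: 4, 5, 7. Place at column 5.
Row 3: attacked by (1,2)→{2,4}; (2,5)→{4,5,6}; (4,1)→{1,2}; (7,6)→{2,6}. Safe: 3, 7. Place at column 3.
Row 5: attacked by (1,2)→{2,6}; (2,5)→{2,5}; (3,3)→{1,3,5}; (4,1)→{1,2}; (7,6)→{4,6}. Safe: 7. Place at column 7.
Row 6: attacked by (1,2)→{2,7}; (2,5)→{1,5}; (3,3)→{3,6}; (4,1)→{1,3}; (5,7)→{6,7}; (7,6)→{5,6,7}. Safe: 4. Place at column 4.
Columns [2, 5, 3, 1, 7, 4, 6], r−c [-1, -3, 0, 3, -2, 2, 1], r+c [3, 7, 6, 5, 12, 10, 13] are all distinct, so no two queens attack.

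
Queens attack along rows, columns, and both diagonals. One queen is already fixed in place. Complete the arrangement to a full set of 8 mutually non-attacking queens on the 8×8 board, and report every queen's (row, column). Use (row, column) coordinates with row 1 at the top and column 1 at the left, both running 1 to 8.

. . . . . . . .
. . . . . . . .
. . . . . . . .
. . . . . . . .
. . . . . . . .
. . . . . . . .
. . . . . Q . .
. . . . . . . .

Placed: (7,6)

(1,7) (2,3) (3,8) (4,2) (5,5) (6,1) (7,6) (8,4)

Row 1: attacked by (7,6)→{6}. Safe: 1, 2, 3, 4, 5, 7, 8. Place at column 7.
Row 2: attacked by (1,7)→{6,7,8}; (7,6)→{1,6}. Safe: 2, 3, 4, 5. Place at column 3.
Row 3: attacked by (1,7)→{5,7}; (2,3)→{2,3,4}; (7,6)→{2,6}. Safe: 1, 8. Place at column 8.
Row 4: attacked by (1,7)→{4,7}; (2,3)→{1,3,5}; (3,8)→{7,8}; (7,6)→{3,6}. Safe: 2. Place at column 2.
Row 5: attacked by (1,7)→{3,7}; (2,3)→{3,6}; (3,8)→{6,8}; (4,2)→{1,2,3}; (7,6)→{4,6,8}. Safe: 5. Place at column 5.
Row 6: attacked by (1,7)→{2,7}; (2,3)→{3,7}; (3,8)→{5,8}; (4,2)→{2,4}; (5,5)→{4,5,6}; (7,6)→{5,6,7}. Safe: 1. Place at column 1.
Row 8: attacked by (1,7)→{7}; (2,3)→{3}; (3,8)→{3,8}; (4,2)→{2,6}; (5,5)→{2,5,8}; (6,1)→{1,3}; (7,6)→{5,6,7}. Safe: 4. Place at column 4.
Columns [7, 3, 8, 2, 5, 1, 6, 4], r−c [-6, -1, -5, 2, 0, 5, 1, 4], r+c [8, 5, 11, 6, 10, 7, 13, 12] are all distinct, so no two queens attack.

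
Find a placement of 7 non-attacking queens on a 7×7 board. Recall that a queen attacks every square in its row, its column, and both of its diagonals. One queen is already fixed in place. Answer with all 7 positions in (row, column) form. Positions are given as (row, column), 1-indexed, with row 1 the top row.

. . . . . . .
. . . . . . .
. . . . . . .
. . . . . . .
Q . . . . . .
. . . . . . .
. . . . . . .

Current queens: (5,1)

(1,3) (2,6) (3,2) (4,5) (5,1) (6,4) (7,7)

Row 1: attacked by (5,1)→{1,5}. Safe: 2, 3, 4, 6, 7. Place at column 3.
Row 2: attacked by (1,3)→{2,3,4}; (5,1)→{1,4}. Safe: 5, 6, 7. Place at column 6.
Row 3: attacked by (1,3)→{1,3,5}; (2,6)→{5,6,7}; (5,1)→{1,3}. Safe: 2, 4. Place at column 2.
Row 4: attacked by (1,3)→{3,6}; (2,6)→{4,6}; (3,2)→{1,2,3}; (5,1)→{1,2}. Safe: 5, 7. Place at column 5.
Row 6: attacked by (1,3)→{3}; (2,6)→{2,6}; (3,2)→{2,5}; (4,5)→{3,5,7}; (5,1)→{1,2}. Safe: 4. Place at column 4.
Row 7: attacked by (1,3)→{3}; (2,6)→{1,6}; (3,2)→{2,6}; (4,5)→{2,5}; (5,1)→{1,3}; (6,4)→{3,4,5}. Safe: 7. Place at column 7.
Columns [3, 6, 2, 5, 1, 4, 7], r−c [-2, -4, 1, -1, 4, 2, 0], r+c [4, 8, 5, 9, 6, 10, 14] are all distinct, so no two queens attack.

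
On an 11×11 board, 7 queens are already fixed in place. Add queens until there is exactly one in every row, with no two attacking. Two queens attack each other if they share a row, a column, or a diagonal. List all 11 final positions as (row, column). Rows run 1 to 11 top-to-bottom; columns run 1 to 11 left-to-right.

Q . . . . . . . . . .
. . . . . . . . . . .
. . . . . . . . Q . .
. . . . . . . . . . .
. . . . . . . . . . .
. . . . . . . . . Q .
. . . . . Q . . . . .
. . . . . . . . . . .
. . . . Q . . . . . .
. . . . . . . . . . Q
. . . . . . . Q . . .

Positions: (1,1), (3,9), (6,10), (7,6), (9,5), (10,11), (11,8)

Row 2: attacked by (1,1)→{1,2}; (3,9)→{8,9,10}; (6,10)→{6,10}; (7,6)→{1,6,11}; (9,5)→{5}; (10,11)→{3,11}; (11,8)→{8}. Safe: 4, 7. Place at column 4.
Row 4: attacked by (1,1)→{1,4}; (2,4)→{2,4,6}; (3,9)→{8,9,10}; (6,10)→{8,10}; (7,6)→{3,6,9}; (9,5)→{5,10}; (10,11)→{5,11}; (11,8)→{1,8}. Safe: 7. Place at column 7.
Row 5: attacked by (1,1)→{1,5}; (2,4)→{1,4,7}; (3,9)→{7,9,11}; (4,7)→{6,7,8}; (6,10)→{9,10,11}; (7,6)→{4,6,8}; (9,5)→{1,5,9}; (10,11)→{6,11}; (11,8)→{2,8}. Safe: 3. Place at column 3.
Row 8: attacked by (1,1)→{1,8}; (2,4)→{4,10}; (3,9)→{4,9}; (4,7)→{3,7,11}; (5,3)→{3,6}; (6,10)→{8,10}; (7,6)→{5,6,7}; (9,5)→{4,5,6}; (10,11)→{9,11}; (11,8)→{5,8,11}. Safe: 2. Place at column 2.
Columns [1, 4, 9, 7, 3, 10, 6, 2, 5, 11, 8], r−c [0, -2, -6, -3, 2, -4, 1, 6, 4, -1, 3], r+c [2, 6, 12, 11, 8, 16, 13, 10, 14, 21, 19] are all distinct, so no two queens attack.

(1,1) (2,4) (3,9) (4,7) (5,3) (6,10) (7,6) (8,2) (9,5) (10,11) (11,8)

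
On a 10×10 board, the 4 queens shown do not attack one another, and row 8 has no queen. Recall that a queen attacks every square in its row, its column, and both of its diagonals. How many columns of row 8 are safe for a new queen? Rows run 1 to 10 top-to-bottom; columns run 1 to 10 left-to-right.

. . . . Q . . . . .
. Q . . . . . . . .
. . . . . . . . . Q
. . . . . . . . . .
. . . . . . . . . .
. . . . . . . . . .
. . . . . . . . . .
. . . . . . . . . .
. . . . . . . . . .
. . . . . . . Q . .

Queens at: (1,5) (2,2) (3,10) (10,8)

(1,5) attacks row 8 at column 5.
(2,2) attacks row 8 at column 2 and diagonals 8.
(3,10) attacks row 8 at column 10 and diagonals 5.
(10,8) attacks row 8 at column 8 and diagonals 6, 10.
Attacked columns: {2, 5, 6, 8, 10}. Safe: {1, 3, 4, 7, 9}.

5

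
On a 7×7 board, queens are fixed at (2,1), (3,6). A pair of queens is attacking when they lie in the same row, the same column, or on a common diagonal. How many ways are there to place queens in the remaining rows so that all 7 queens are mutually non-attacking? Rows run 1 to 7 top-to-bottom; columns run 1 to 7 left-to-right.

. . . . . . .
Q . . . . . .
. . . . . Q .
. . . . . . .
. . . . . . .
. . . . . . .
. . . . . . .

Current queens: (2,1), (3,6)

3

Branch on row 1: col 3 → 2; col 5 → 1; col 7 → 0.
Sum: 2 + 1 + 0 = 3.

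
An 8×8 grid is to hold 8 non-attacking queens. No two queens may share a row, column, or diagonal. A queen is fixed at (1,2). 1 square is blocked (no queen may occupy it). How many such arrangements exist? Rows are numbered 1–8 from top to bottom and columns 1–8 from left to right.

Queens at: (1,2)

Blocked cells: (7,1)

7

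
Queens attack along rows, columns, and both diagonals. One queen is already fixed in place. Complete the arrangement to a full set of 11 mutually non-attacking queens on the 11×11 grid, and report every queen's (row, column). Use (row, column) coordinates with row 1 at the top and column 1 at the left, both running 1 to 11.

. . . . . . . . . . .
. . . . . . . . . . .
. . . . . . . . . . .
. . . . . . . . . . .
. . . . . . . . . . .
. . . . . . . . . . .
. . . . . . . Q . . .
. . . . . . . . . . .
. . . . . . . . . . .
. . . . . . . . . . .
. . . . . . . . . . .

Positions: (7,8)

Row 1: attacked by (7,8)→{2,8}. Safe: 1, 3, 4, 5, 6, 7, 9, 10, 11. Place at column 7.
Row 2: attacked by (1,7)→{6,7,8}; (7,8)→{3,8}. Safe: 1, 2, 4, 5, 9, 10, 11. Place at column 11.
Row 3: attacked by (1,7)→{5,7,9}; (2,11)→{10,11}; (7,8)→{4,8}. Safe: 1, 2, 3, 6. Place at column 6.
Row 4: attacked by (1,7)→{4,7,10}; (2,11)→{9,11}; (3,6)→{5,6,7}; (7,8)→{5,8,11}. Safe: 1, 2, 3. Place at column 1.
Row 5: attacked by (1,7)→{3,7,11}; (2,11)→{8,11}; (3,6)→{4,6,8}; (4,1)→{1,2}; (7,8)→{6,8,10}. Safe: 5, 9. Place at column 5.
Row 6: attacked by (1,7)→{2,7}; (2,11)→{7,11}; (3,6)→{3,6,9}; (4,1)→{1,3}; (5,5)→{4,5,6}; (7,8)→{7,8,9}. Safe: 10. Place at column 10.
Row 8: attacked by (1,7)→{7}; (2,11)→{5,11}; (3,6)→{1,6,11}; (4,1)→{1,5}; (5,5)→{2,5,8}; (6,10)→{8,10}; (7,8)→{7,8,9}. Safe: 3, 4. Place at column 4.
Row 9: attacked by (1,7)→{7}; (2,11)→{4,11}; (3,6)→{6}; (4,1)→{1,6}; (5,5)→{1,5,9}; (6,10)→{7,10}; (7,8)→{6,8,10}; (8,4)→{3,4,5}. Safe: 2. Place at column 2.
Row 10: attacked by (1,7)→{7}; (2,11)→{3,11}; (3,6)→{6}; (4,1)→{1,7}; (5,5)→{5,10}; (6,10)→{6,10}; (7,8)→{5,8,11}; (8,4)→{2,4,6}; (9,2)→{1,2,3}. Safe: 9. Place at column 9.
Row 11: attacked by (1,7)→{7}; (2,11)→{2,11}; (3,6)→{6}; (4,1)→{1,8}; (5,5)→{5,11}; (6,10)→{5,10}; (7,8)→{4,8}; (8,4)→{1,4,7}; (9,2)→{2,4}; (10,9)→{8,9,10}. Safe: 3. Place at column 3.
Columns [7, 11, 6, 1, 5, 10, 8, 4, 2, 9, 3], r−c [-6, -9, -3, 3, 0, -4, -1, 4, 7, 1, 8], r+c [8, 13, 9, 5, 10, 16, 15, 12, 11, 19, 14] are all distinct, so no two queens attack.

(1,7) (2,11) (3,6) (4,1) (5,5) (6,10) (7,8) (8,4) (9,2) (10,9) (11,3)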